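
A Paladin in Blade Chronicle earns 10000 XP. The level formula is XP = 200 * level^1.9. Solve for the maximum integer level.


XP = 200 * level^1.9, so level = (XP / 200)^(1/1.9)
= (10000 / 200)^(1/1.9)
= 50.0^0.5263
= 7.8378
Floor: level = 7

level 7


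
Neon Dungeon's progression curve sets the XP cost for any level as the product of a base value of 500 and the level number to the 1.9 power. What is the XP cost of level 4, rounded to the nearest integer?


XP = 500 * level^1.9
Substitute level = 4:
XP = 500 * 4^1.9
= 500 * 13.9288
= 6964

6964 XP


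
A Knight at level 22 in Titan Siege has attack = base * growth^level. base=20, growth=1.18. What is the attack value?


value = base * growth^level
= 20 * 1.18^22
= 20 * 38.142061
= 762.84

762.84 attack


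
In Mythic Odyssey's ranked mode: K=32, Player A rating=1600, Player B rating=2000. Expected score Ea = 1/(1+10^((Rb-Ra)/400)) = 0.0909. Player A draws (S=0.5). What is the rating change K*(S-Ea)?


Elo update: delta = K * (S - Ea), where S = 0.5 (draws)
S - Ea = 0.5 - 0.0909 = 0.4091
Rating change = 32 * 0.4091
= 13.09

13.09 rating points


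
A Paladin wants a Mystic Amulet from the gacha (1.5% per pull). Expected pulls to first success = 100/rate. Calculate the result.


Expected pulls for a geometric distribution = 1/p = 100 / rate%
= 100 / 1.5
= 66.67

66.67 pulls


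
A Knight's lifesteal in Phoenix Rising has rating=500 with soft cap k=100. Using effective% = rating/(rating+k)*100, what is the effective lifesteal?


effective% = rating / (rating + k) * 100
= 500 / (500 + 100) * 100
= 500 / 600 * 100
= 0.833333 * 100
= 83.33%

83.33%


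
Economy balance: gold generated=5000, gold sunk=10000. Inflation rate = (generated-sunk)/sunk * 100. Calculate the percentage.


Net gold = 5000 - 10000 = -5000
Inflation rate = net / sunk * 100 = -5000 / 10000 * 100
= -0.5 * 100
= -50.00%

-50.00%


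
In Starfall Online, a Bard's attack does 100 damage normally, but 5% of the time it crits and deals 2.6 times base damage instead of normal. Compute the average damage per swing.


E[dmg] = base * (1 + crit_chance * (crit_mult - 1))
cc as decimal = 5/100 = 0.05
cm - 1 = 2.6 - 1 = 1.6
Bonus factor = 0.05 * 1.6 = 0.08
Total multiplier = 1 + 0.08 = 1.08
Expected damage = 100 * 1.08 = 108.00

108.00 damage


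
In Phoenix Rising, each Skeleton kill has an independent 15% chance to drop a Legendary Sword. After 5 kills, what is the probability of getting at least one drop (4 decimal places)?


P(at least one) = 1 - P(none) = 1 - (1-p)^n
p = 15/100 = 0.15
1 - p = 0.85
(1 - p)^5 = 0.85^5 = 0.443705
P(at least one) = 1 - 0.443705 = 0.5563

0.5563


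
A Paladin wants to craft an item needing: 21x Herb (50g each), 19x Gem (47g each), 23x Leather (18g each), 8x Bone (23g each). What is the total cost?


Cost breakdown:
  Herb: 21 * 50 = 1050
  Gem: 19 * 47 = 893
  Leather: 23 * 18 = 414
  Bone: 8 * 23 = 184
Total = 1050 + 893 + 414 + 184 = 2541

2541 gold


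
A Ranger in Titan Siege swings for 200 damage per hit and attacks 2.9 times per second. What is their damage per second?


DPS = damage * attack_speed
= 200 * 2.9
= 580.0

580.0 DPS


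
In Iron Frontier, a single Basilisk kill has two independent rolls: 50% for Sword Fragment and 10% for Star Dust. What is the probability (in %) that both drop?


For independent events, P(both) = P(A) * P(B)
= 50% * 10%
= 500 / 100 %
= 5.0%

5.0%


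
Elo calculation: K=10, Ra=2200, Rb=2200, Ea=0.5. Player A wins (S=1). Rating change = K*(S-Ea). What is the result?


Elo update: delta = K * (S - Ea), where S = 1 (wins)
S - Ea = 1 - 0.5 = 0.5
Rating change = 10 * 0.5
= 5.00

5.00 rating points


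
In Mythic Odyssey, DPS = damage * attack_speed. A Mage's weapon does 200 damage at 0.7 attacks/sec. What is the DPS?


DPS = damage * attack_speed
= 200 * 0.7
= 140.0

140.0 DPS


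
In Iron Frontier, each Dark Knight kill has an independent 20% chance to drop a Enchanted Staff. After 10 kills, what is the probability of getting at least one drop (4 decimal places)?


P(at least one) = 1 - P(none) = 1 - (1-p)^n
p = 20/100 = 0.2
1 - p = 0.8
(1 - p)^10 = 0.8^10 = 0.107374
P(at least one) = 1 - 0.107374 = 0.8926

0.8926


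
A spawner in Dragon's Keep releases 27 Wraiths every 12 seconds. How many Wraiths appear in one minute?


Spawns per minute = count * (60 / interval)
= 27 * (60 / 12)
= 27 * 5.0
= 135.0

135.0 per minute


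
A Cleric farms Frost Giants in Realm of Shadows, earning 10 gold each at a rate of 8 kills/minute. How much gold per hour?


Gold per minute = 10 * 8 = 80
Gold per hour = 80 * 60 = 4800

4800 gold/hour


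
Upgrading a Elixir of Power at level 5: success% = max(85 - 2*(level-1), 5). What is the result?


raw_rate = 85 - 2 * (5 - 1)
= 85 - 2 * 4
= 85 - 8
= 77
Apply floor: max(77, 5) = 77%

77%


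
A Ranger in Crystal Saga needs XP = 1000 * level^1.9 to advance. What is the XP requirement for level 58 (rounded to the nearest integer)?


XP = 1000 * level^1.9
Substitute level = 58:
XP = 1000 * 58^1.9
= 1000 * 2241.3681
= 2241368

2241368 XP


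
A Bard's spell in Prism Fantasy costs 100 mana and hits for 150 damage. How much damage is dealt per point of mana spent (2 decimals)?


Efficiency = damage / mana
= 150 / 100
= 1.50

1.50 dmg/mana


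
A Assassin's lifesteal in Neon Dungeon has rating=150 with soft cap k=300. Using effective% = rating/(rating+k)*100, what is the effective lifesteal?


effective% = rating / (rating + k) * 100
= 150 / (150 + 300) * 100
= 150 / 450 * 100
= 0.333333 * 100
= 33.33%

33.33%


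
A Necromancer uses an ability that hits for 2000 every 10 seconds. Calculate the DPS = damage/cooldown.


DPS = damage / cooldown
= 2000 / 10
= 200.00

200.00 DPS


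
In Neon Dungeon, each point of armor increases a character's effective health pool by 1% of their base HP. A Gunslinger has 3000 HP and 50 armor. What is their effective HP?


EHP = 3000 * (1 + 50/100)
= 3000 * (1 + 0.5)
= 3000 * 1.5
= 4500.0

4500.0 EHP


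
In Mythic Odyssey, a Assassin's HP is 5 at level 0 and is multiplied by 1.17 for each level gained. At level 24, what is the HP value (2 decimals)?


value = base * growth^level
= 5 * 1.17^24
= 5 * 43.297287
= 216.49

216.49 HP


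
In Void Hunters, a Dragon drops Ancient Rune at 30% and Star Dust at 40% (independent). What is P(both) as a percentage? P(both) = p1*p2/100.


For independent events, P(both) = P(A) * P(B)
= 30% * 40%
= 1200 / 100 %
= 12.0%

12.0%


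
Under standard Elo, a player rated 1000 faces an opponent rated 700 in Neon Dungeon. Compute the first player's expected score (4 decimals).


Elo expected score: Ea = 1/(1 + 10^((Rb-Ra)/400))
Rb - Ra = 700 - 1000 = -300
(Rb-Ra)/400 = -300/400 = -0.75
10^-0.75 = 0.177828
Ea = 1/(1 + 0.177828) = 1/1.177828 = 0.8490

0.8490


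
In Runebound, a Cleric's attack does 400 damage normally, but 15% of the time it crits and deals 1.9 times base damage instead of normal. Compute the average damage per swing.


E[dmg] = base * (1 + crit_chance * (crit_mult - 1))
cc as decimal = 15/100 = 0.15
cm - 1 = 1.9 - 1 = 0.9
Bonus factor = 0.15 * 0.9 = 0.135
Total multiplier = 1 + 0.135 = 1.135
Expected damage = 400 * 1.135 = 454.00

454.00 damage


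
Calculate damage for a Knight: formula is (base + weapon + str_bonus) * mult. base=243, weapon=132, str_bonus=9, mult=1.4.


Sum base + weapon + str = 243 + 132 + 9 = 384
Multiply by 1.4:
384 * 1.4 = 537.6

537.6 damage


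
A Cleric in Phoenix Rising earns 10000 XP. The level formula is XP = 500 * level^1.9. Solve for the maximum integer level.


XP = 500 * level^1.9, so level = (XP / 500)^(1/1.9)
= (10000 / 500)^(1/1.9)
= 20.0^0.5263
= 4.839
Floor: level = 4

level 4


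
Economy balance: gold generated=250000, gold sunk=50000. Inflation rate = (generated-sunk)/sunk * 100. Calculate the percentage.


Net gold = 250000 - 50000 = 200000
Inflation rate = net / sunk * 100 = 200000 / 50000 * 100
= 4.0 * 100
= 400.00%

400.00%


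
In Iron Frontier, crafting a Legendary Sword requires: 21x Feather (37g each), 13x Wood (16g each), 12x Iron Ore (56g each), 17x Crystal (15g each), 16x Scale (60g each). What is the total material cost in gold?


Cost breakdown:
  Feather: 21 * 37 = 777
  Wood: 13 * 16 = 208
  Iron Ore: 12 * 56 = 672
  Crystal: 17 * 15 = 255
  Scale: 16 * 60 = 960
Total = 777 + 208 + 672 + 255 + 960 = 2872

2872 gold


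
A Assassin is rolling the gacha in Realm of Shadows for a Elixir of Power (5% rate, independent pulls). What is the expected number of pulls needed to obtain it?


Expected pulls for a geometric distribution = 1/p = 100 / rate%
= 100 / 5
= 20.0

20.0 pulls


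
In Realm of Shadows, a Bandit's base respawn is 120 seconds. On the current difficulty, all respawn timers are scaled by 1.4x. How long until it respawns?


Respawn time = base * multiplier
= 120 * 1.4
= 168.0 seconds

168.0 seconds


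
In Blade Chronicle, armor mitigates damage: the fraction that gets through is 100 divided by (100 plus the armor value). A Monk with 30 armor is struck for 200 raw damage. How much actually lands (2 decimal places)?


actual = 200 * 100 / (100 + 30)
= 200 * 100 / 130
= 20000 / 130
= 153.85

153.85 damage


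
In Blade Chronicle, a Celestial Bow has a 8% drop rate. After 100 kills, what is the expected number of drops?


Expected drops = kills * (drop_rate / 100)
= 100 * (8 / 100)
= 100 * 0.08
= 8.0

8.0 drops


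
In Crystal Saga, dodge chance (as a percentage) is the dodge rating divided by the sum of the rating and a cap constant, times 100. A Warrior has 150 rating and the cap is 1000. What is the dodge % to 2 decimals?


dodge% = 150 / (150 + 1000) * 100
= 150 / 1150 * 100
= 0.130435 * 100
= 13.04%

13.04%


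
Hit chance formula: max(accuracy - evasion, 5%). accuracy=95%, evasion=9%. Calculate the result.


accuracy - evasion = 95 - 9 = 86
Apply floor: max(86, 5) = 86
Hit chance = 86%

86%


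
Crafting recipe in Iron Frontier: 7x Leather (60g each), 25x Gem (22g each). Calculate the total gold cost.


Cost breakdown:
  Leather: 7 * 60 = 420
  Gem: 25 * 22 = 550
Total = 420 + 550 = 970

970 gold


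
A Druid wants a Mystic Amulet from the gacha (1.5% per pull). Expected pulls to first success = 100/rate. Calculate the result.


Expected pulls for a geometric distribution = 1/p = 100 / rate%
= 100 / 1.5
= 66.67

66.67 pulls


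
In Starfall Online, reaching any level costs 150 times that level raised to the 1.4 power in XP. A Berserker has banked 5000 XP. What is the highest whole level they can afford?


XP = 150 * level^1.4, so level = (XP / 150)^(1/1.4)
= (5000 / 150)^(1/1.4)
= 33.3333^0.7143
= 12.2397
Floor: level = 12

level 12


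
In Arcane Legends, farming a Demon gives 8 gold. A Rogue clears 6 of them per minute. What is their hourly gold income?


Gold per minute = 8 * 6 = 48
Gold per hour = 48 * 60 = 2880

2880 gold/hour


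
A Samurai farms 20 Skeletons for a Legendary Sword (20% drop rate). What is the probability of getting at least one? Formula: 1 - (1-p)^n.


P(at least one) = 1 - P(none) = 1 - (1-p)^n
p = 20/100 = 0.2
1 - p = 0.8
(1 - p)^20 = 0.8^20 = 0.011529
P(at least one) = 1 - 0.011529 = 0.9885

0.9885


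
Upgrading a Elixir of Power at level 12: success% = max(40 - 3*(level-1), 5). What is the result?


raw_rate = 40 - 3 * (12 - 1)
= 40 - 3 * 11
= 40 - 33
= 7
Apply floor: max(7, 5) = 7%

7%


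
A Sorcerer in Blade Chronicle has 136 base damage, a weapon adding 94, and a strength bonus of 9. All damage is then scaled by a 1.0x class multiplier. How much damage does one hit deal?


Sum base + weapon + str = 136 + 94 + 9 = 239
Multiply by 1.0:
239 * 1.0 = 239.0

239.0 damage


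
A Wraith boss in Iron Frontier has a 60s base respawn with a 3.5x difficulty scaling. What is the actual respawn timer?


Respawn time = base * multiplier
= 60 * 3.5
= 210.0 seconds

210.0 seconds


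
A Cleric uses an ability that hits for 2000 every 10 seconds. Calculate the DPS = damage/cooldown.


DPS = damage / cooldown
= 2000 / 10
= 200.00

200.00 DPS


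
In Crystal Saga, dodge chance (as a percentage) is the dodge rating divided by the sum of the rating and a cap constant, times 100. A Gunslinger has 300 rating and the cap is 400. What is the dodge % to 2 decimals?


dodge% = 300 / (300 + 400) * 100
= 300 / 700 * 100
= 0.428571 * 100
= 42.86%

42.86%


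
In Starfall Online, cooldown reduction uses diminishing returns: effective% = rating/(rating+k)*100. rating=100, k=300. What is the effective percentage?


effective% = rating / (rating + k) * 100
= 100 / (100 + 300) * 100
= 100 / 400 * 100
= 0.25 * 100
= 25.00%

25.00%


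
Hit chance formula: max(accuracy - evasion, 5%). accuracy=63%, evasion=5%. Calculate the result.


accuracy - evasion = 63 - 5 = 58
Apply floor: max(58, 5) = 58
Hit chance = 58%

58%


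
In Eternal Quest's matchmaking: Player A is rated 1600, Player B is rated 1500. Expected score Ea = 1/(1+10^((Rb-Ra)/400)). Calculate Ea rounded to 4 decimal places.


Elo expected score: Ea = 1/(1 + 10^((Rb-Ra)/400))
Rb - Ra = 1500 - 1600 = -100
(Rb-Ra)/400 = -100/400 = -0.25
10^-0.25 = 0.562341
Ea = 1/(1 + 0.562341) = 1/1.562341 = 0.6401

0.6401


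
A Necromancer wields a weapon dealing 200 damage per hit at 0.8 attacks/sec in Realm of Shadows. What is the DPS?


DPS = damage * attack_speed
= 200 * 0.8
= 160.0

160.0 DPS


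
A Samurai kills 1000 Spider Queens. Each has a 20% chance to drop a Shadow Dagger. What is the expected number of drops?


Expected drops = kills * (drop_rate / 100)
= 1000 * (20 / 100)
= 1000 * 0.2
= 200.0

200.0 drops


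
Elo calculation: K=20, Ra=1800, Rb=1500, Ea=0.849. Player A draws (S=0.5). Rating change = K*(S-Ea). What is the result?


Elo update: delta = K * (S - Ea), where S = 0.5 (draws)
S - Ea = 0.5 - 0.849 = -0.349
Rating change = 20 * -0.349
= -6.98

-6.98 rating points


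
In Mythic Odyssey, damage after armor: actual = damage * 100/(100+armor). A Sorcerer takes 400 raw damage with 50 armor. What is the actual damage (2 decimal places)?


actual = 400 * 100 / (100 + 50)
= 400 * 100 / 150
= 40000 / 150
= 266.67

266.67 damage


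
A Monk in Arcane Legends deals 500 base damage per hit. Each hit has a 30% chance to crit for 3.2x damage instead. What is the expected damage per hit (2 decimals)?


E[dmg] = base * (1 + crit_chance * (crit_mult - 1))
cc as decimal = 30/100 = 0.3
cm - 1 = 3.2 - 1 = 2.2
Bonus factor = 0.3 * 2.2 = 0.66
Total multiplier = 1 + 0.66 = 1.66
Expected damage = 500 * 1.66 = 830.00

830.00 damage


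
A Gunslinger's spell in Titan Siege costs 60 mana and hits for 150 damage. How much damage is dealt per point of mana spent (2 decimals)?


Efficiency = damage / mana
= 150 / 60
= 2.50

2.50 dmg/mana


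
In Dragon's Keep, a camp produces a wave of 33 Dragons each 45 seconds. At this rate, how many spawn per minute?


Spawns per minute = count * (60 / interval)
= 33 * (60 / 45)
= 33 * 1.3333
= 44.0

44.0 per minute


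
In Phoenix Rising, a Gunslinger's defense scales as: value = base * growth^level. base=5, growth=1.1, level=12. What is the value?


value = base * growth^level
= 5 * 1.1^12
= 5 * 3.138428
= 15.69

15.69 defense


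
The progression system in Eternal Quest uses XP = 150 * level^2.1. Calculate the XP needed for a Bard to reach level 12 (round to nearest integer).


XP = 150 * level^2.1
Substitute level = 12:
XP = 150 * 12^2.1
= 150 * 184.6208
= 27693

27693 XP


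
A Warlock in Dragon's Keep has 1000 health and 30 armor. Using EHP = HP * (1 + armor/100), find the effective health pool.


EHP = 1000 * (1 + 30/100)
= 1000 * (1 + 0.3)
= 1000 * 1.3
= 1300.0

1300.0 EHP


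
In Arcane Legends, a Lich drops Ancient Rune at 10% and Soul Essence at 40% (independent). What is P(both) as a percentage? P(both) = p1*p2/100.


For independent events, P(both) = P(A) * P(B)
= 10% * 40%
= 400 / 100 %
= 4.0%

4.0%


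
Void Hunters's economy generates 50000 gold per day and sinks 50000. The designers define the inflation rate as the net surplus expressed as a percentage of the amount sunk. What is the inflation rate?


Net gold = 50000 - 50000 = 0
Inflation rate = net / sunk * 100 = 0 / 50000 * 100
= 0.0 * 100
= 0.00%

0.00%


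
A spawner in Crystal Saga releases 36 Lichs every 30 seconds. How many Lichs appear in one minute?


Spawns per minute = count * (60 / interval)
= 36 * (60 / 30)
= 36 * 2.0
= 72.0

72.0 per minute


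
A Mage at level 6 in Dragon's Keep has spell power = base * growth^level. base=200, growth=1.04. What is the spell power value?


value = base * growth^level
= 200 * 1.04^6
= 200 * 1.265319
= 253.06

253.06 spell power


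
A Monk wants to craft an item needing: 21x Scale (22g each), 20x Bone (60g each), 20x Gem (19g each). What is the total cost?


Cost breakdown:
  Scale: 21 * 22 = 462
  Bone: 20 * 60 = 1200
  Gem: 20 * 19 = 380
Total = 462 + 1200 + 380 = 2042

2042 gold


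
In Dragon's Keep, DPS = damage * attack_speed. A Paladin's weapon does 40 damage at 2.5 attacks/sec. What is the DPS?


DPS = damage * attack_speed
= 40 * 2.5
= 100.0

100.0 DPS


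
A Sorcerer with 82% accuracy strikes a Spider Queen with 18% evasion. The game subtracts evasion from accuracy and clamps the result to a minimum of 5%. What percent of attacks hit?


accuracy - evasion = 82 - 18 = 64
Apply floor: max(64, 5) = 64
Hit chance = 64%

64%


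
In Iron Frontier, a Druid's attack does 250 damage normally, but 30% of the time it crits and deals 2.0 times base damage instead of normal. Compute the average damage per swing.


E[dmg] = base * (1 + crit_chance * (crit_mult - 1))
cc as decimal = 30/100 = 0.3
cm - 1 = 2.0 - 1 = 1.0
Bonus factor = 0.3 * 1.0 = 0.3
Total multiplier = 1 + 0.3 = 1.3
Expected damage = 250 * 1.3 = 325.00

325.00 damage


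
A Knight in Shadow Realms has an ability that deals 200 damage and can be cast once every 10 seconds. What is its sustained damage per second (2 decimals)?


DPS = damage / cooldown
= 200 / 10
= 20.00

20.00 DPS


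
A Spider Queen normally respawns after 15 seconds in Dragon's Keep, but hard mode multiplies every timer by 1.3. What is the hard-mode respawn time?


Respawn time = base * multiplier
= 15 * 1.3
= 19.5 seconds

19.5 seconds


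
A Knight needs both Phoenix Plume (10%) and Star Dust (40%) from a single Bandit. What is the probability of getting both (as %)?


For independent events, P(both) = P(A) * P(B)
= 10% * 40%
= 400 / 100 %
= 4.0%

4.0%


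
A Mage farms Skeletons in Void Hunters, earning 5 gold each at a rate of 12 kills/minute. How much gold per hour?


Gold per minute = 5 * 12 = 60
Gold per hour = 60 * 60 = 3600

3600 gold/hour


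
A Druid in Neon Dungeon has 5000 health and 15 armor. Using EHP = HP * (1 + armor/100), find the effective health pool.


EHP = 5000 * (1 + 15/100)
= 5000 * (1 + 0.15)
= 5000 * 1.15
= 5750.0

5750.0 EHP


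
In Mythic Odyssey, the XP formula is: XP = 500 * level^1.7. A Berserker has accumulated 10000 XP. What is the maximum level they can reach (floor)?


XP = 500 * level^1.7, so level = (XP / 500)^(1/1.7)
= (10000 / 500)^(1/1.7)
= 20.0^0.5882
= 5.8252
Floor: level = 5

level 5


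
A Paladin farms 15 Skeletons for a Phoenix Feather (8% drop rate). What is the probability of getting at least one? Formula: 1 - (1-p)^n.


P(at least one) = 1 - P(none) = 1 - (1-p)^n
p = 8/100 = 0.08
1 - p = 0.92
(1 - p)^15 = 0.92^15 = 0.286297
P(at least one) = 1 - 0.286297 = 0.7137

0.7137


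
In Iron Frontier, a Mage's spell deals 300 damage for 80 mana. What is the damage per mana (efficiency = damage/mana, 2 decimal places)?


Efficiency = damage / mana
= 300 / 80
= 3.75

3.75 dmg/mana


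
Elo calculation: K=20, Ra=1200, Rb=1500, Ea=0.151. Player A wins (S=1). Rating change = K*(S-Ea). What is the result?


Elo update: delta = K * (S - Ea), where S = 1 (wins)
S - Ea = 1 - 0.151 = 0.849
Rating change = 20 * 0.849
= 16.98

16.98 rating points


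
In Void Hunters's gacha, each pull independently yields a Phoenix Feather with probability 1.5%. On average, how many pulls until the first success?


Expected pulls for a geometric distribution = 1/p = 100 / rate%
= 100 / 1.5
= 66.67

66.67 pulls


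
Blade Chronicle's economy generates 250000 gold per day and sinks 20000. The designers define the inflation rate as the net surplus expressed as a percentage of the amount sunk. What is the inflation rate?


Net gold = 250000 - 20000 = 230000
Inflation rate = net / sunk * 100 = 230000 / 20000 * 100
= 11.5 * 100
= 1150.00%

1150.00%


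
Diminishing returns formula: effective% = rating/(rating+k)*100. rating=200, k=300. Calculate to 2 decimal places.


effective% = rating / (rating + k) * 100
= 200 / (200 + 300) * 100
= 200 / 500 * 100
= 0.4 * 100
= 40.00%

40.00%


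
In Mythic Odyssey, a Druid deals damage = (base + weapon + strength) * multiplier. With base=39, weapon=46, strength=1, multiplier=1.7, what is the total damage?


Sum base + weapon + str = 39 + 46 + 1 = 86
Multiply by 1.7:
86 * 1.7 = 146.2

146.2 damage


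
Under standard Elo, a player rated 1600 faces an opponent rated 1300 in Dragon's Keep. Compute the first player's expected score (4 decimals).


Elo expected score: Ea = 1/(1 + 10^((Rb-Ra)/400))
Rb - Ra = 1300 - 1600 = -300
(Rb-Ra)/400 = -300/400 = -0.75
10^-0.75 = 0.177828
Ea = 1/(1 + 0.177828) = 1/1.177828 = 0.8490

0.8490


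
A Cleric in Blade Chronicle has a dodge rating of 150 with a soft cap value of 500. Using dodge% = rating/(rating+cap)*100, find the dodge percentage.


dodge% = 150 / (150 + 500) * 100
= 150 / 650 * 100
= 0.230769 * 100
= 23.08%

23.08%


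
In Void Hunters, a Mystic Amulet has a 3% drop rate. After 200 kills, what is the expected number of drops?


Expected drops = kills * (drop_rate / 100)
= 200 * (3 / 100)
= 200 * 0.03
= 6.0

6.0 drops


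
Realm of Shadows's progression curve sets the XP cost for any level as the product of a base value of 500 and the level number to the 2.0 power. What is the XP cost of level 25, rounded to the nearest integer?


XP = 500 * level^2.0
Substitute level = 25:
XP = 500 * 25^2.0
= 500 * 625.0
= 312500

312500 XP


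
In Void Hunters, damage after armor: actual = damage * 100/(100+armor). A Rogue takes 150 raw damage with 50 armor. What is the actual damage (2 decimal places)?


actual = 150 * 100 / (100 + 50)
= 150 * 100 / 150
= 15000 / 150
= 100.00

100.00 damage


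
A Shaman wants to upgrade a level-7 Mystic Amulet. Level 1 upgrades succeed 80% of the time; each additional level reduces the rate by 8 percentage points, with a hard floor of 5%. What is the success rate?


raw_rate = 80 - 8 * (7 - 1)
= 80 - 8 * 6
= 80 - 48
= 32
Apply floor: max(32, 5) = 32%

32%


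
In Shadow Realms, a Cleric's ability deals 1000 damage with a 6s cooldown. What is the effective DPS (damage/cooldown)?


DPS = damage / cooldown
= 1000 / 6
= 166.67

166.67 DPS


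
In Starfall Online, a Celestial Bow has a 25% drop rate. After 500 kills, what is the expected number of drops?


Expected drops = kills * (drop_rate / 100)
= 500 * (25 / 100)
= 500 * 0.25
= 125.0

125.0 drops


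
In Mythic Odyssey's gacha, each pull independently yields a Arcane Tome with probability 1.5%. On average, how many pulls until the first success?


Expected pulls for a geometric distribution = 1/p = 100 / rate%
= 100 / 1.5
= 66.67

66.67 pulls


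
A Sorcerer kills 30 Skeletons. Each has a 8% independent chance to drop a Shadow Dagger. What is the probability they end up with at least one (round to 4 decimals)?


P(at least one) = 1 - P(none) = 1 - (1-p)^n
p = 8/100 = 0.08
1 - p = 0.92
(1 - p)^30 = 0.92^30 = 0.081966
P(at least one) = 1 - 0.081966 = 0.9180

0.9180


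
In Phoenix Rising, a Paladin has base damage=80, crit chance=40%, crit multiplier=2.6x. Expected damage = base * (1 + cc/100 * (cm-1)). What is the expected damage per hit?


E[dmg] = base * (1 + crit_chance * (crit_mult - 1))
cc as decimal = 40/100 = 0.4
cm - 1 = 2.6 - 1 = 1.6
Bonus factor = 0.4 * 1.6 = 0.64
Total multiplier = 1 + 0.64 = 1.64
Expected damage = 80 * 1.64 = 131.20

131.20 damage


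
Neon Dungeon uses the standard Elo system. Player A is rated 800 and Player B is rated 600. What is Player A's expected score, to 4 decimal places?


Elo expected score: Ea = 1/(1 + 10^((Rb-Ra)/400))
Rb - Ra = 600 - 800 = -200
(Rb-Ra)/400 = -200/400 = -0.5
10^-0.5 = 0.316228
Ea = 1/(1 + 0.316228) = 1/1.316228 = 0.7597

0.7597


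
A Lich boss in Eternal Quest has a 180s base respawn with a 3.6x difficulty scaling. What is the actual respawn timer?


Respawn time = base * multiplier
= 180 * 3.6
= 648.0 seconds

648.0 seconds


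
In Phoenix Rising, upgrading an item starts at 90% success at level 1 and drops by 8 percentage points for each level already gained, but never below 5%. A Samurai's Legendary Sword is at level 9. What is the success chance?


raw_rate = 90 - 8 * (9 - 1)
= 90 - 8 * 8
= 90 - 64
= 26
Apply floor: max(26, 5) = 26%

26%


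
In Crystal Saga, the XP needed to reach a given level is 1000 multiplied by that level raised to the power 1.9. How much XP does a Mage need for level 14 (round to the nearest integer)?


XP = 1000 * level^1.9
Substitute level = 14:
XP = 1000 * 14^1.9
= 1000 * 150.537
= 150537

150537 XP


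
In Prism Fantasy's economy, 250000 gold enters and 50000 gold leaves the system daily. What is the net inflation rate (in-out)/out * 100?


Net gold = 250000 - 50000 = 200000
Inflation rate = net / sunk * 100 = 200000 / 50000 * 100
= 4.0 * 100
= 400.00%

400.00%


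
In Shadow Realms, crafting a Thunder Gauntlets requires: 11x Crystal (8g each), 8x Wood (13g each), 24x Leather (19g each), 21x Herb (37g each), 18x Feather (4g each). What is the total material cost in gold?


Cost breakdown:
  Crystal: 11 * 8 = 88
  Wood: 8 * 13 = 104
  Leather: 24 * 19 = 456
  Herb: 21 * 37 = 777
  Feather: 18 * 4 = 72
Total = 88 + 104 + 456 + 777 + 72 = 1497

1497 gold


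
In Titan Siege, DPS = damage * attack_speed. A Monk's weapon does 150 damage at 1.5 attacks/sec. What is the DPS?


DPS = damage * attack_speed
= 150 * 1.5
= 225.0

225.0 DPS


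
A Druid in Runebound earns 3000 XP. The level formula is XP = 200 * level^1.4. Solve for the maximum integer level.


XP = 200 * level^1.4, so level = (XP / 200)^(1/1.4)
= (3000 / 200)^(1/1.4)
= 15.0^0.7143
= 6.9193
Floor: level = 6

level 6


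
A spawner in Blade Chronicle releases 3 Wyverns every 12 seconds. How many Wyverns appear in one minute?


Spawns per minute = count * (60 / interval)
= 3 * (60 / 12)
= 3 * 5.0
= 15.0

15.0 per minute


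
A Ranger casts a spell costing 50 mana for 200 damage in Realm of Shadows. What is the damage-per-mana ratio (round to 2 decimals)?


Efficiency = damage / mana
= 200 / 50
= 4.00

4.00 dmg/mana


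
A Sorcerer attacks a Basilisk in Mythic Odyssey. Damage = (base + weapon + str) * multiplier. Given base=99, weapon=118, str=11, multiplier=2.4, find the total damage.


Sum base + weapon + str = 99 + 118 + 11 = 228
Multiply by 2.4:
228 * 2.4 = 547.2

547.2 damage


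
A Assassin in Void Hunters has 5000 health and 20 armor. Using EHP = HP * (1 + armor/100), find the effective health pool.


EHP = 5000 * (1 + 20/100)
= 5000 * (1 + 0.2)
= 5000 * 1.2
= 6000.0

6000.0 EHP


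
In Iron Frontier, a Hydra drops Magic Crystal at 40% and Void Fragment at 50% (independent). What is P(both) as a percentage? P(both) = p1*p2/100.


For independent events, P(both) = P(A) * P(B)
= 40% * 50%
= 2000 / 100 %
= 20.0%

20.0%


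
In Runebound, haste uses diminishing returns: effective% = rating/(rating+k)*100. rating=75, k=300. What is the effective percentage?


effective% = rating / (rating + k) * 100
= 75 / (75 + 300) * 100
= 75 / 375 * 100
= 0.2 * 100
= 20.00%

20.00%


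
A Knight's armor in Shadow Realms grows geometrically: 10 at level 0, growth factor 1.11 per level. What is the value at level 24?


value = base * growth^level
= 10 * 1.11^24
= 10 * 12.239157
= 122.39

122.39 armor


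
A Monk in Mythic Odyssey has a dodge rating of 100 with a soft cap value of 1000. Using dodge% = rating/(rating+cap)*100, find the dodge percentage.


dodge% = 100 / (100 + 1000) * 100
= 100 / 1100 * 100
= 0.090909 * 100
= 9.09%

9.09%


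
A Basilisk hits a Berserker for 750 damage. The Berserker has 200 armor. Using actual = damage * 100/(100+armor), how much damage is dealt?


actual = 750 * 100 / (100 + 200)
= 750 * 100 / 300
= 75000 / 300
= 250.00

250.00 damage


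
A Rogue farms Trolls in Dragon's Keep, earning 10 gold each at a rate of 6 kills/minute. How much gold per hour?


Gold per minute = 10 * 6 = 60
Gold per hour = 60 * 60 = 3600

3600 gold/hour


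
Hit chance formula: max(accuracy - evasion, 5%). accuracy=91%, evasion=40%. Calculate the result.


accuracy - evasion = 91 - 40 = 51
Apply floor: max(51, 5) = 51
Hit chance = 51%

51%


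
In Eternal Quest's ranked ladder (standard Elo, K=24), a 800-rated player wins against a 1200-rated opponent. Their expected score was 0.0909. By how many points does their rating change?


Elo update: delta = K * (S - Ea), where S = 1 (wins)
S - Ea = 1 - 0.0909 = 0.9091
Rating change = 24 * 0.9091
= 21.82

21.82 rating points


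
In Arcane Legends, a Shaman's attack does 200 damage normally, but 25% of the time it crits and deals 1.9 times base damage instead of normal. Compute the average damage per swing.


E[dmg] = base * (1 + crit_chance * (crit_mult - 1))
cc as decimal = 25/100 = 0.25
cm - 1 = 1.9 - 1 = 0.9
Bonus factor = 0.25 * 0.9 = 0.225
Total multiplier = 1 + 0.225 = 1.225
Expected damage = 200 * 1.225 = 245.00

245.00 damage


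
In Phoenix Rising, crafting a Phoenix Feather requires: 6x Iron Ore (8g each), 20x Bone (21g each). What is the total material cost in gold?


Cost breakdown:
  Iron Ore: 6 * 8 = 48
  Bone: 20 * 21 = 420
Total = 48 + 420 = 468

468 gold


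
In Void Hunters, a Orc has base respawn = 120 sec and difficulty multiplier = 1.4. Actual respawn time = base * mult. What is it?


Respawn time = base * multiplier
= 120 * 1.4
= 168.0 seconds

168.0 seconds


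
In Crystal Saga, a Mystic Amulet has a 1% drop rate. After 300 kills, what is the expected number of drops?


Expected drops = kills * (drop_rate / 100)
= 300 * (1 / 100)
= 300 * 0.01
= 3.0

3.0 drops


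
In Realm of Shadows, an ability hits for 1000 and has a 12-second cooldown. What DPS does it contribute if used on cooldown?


DPS = damage / cooldown
= 1000 / 12
= 83.33

83.33 DPS


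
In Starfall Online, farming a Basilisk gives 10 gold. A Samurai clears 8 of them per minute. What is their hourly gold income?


Gold per minute = 10 * 8 = 80
Gold per hour = 80 * 60 = 4800

4800 gold/hour


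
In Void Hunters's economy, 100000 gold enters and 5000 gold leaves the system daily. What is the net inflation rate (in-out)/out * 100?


Net gold = 100000 - 5000 = 95000
Inflation rate = net / sunk * 100 = 95000 / 5000 * 100
= 19.0 * 100
= 1900.00%

1900.00%


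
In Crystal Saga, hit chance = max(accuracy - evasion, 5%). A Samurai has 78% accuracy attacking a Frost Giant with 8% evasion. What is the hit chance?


accuracy - evasion = 78 - 8 = 70
Apply floor: max(70, 5) = 70
Hit chance = 70%

70%


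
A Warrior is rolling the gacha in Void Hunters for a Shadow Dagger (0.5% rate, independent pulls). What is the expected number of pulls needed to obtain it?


Expected pulls for a geometric distribution = 1/p = 100 / rate%
= 100 / 0.5
= 200.0

200.0 pulls


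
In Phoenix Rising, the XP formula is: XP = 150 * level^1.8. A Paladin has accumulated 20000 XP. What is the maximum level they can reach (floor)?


XP = 150 * level^1.8, so level = (XP / 150)^(1/1.8)
= (20000 / 150)^(1/1.8)
= 133.3333^0.5556
= 15.1538
Floor: level = 15

level 15


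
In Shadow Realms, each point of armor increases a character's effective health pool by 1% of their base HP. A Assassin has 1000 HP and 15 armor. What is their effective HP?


EHP = 1000 * (1 + 15/100)
= 1000 * (1 + 0.15)
= 1000 * 1.15
= 1150.0

1150.0 EHP


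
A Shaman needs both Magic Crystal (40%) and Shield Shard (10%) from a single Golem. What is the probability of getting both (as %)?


For independent events, P(both) = P(A) * P(B)
= 40% * 10%
= 400 / 100 %
= 4.0%

4.0%


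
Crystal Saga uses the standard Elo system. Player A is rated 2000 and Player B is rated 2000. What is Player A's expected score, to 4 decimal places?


Elo expected score: Ea = 1/(1 + 10^((Rb-Ra)/400))
Rb - Ra = 2000 - 2000 = 0
(Rb-Ra)/400 = 0/400 = 0.0
10^0.0 = 1.0
Ea = 1/(1 + 1.0) = 1/2.0 = 0.5000

0.5000


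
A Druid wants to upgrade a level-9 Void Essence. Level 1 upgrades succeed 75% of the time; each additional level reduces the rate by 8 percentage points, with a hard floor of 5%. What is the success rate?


raw_rate = 75 - 8 * (9 - 1)
= 75 - 8 * 8
= 75 - 64
= 11
Apply floor: max(11, 5) = 11%

11%


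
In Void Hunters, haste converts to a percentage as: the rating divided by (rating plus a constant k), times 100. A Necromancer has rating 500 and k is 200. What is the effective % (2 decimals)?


effective% = rating / (rating + k) * 100
= 500 / (500 + 200) * 100
= 500 / 700 * 100
= 0.714286 * 100
= 71.43%

71.43%


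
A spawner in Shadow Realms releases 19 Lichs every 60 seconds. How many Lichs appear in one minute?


Spawns per minute = count * (60 / interval)
= 19 * (60 / 60)
= 19 * 1.0
= 19.0

19.0 per minute


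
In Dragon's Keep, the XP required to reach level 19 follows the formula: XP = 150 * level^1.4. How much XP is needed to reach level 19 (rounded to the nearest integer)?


XP = 150 * level^1.4
Substitute level = 19:
XP = 150 * 19^1.4
= 150 * 61.6957
= 9254

9254 XP


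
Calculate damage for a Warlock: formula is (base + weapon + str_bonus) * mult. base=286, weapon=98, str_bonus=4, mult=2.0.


Sum base + weapon + str = 286 + 98 + 4 = 388
Multiply by 2.0:
388 * 2.0 = 776.0

776.0 damage


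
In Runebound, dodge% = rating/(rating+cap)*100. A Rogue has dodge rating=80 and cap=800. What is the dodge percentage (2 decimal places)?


dodge% = 80 / (80 + 800) * 100
= 80 / 880 * 100
= 0.090909 * 100
= 9.09%

9.09%


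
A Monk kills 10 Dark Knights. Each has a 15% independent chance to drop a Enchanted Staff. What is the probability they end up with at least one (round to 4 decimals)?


P(at least one) = 1 - P(none) = 1 - (1-p)^n
p = 15/100 = 0.15
1 - p = 0.85
(1 - p)^10 = 0.85^10 = 0.196874
P(at least one) = 1 - 0.196874 = 0.8031

0.8031


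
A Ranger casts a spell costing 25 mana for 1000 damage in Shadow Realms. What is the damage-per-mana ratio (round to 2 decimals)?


Efficiency = damage / mana
= 1000 / 25
= 40.00

40.00 dmg/mana


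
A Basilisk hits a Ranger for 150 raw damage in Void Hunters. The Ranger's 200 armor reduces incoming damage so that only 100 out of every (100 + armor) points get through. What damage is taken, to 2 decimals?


actual = 150 * 100 / (100 + 200)
= 150 * 100 / 300
= 15000 / 300
= 50.00

50.00 damage


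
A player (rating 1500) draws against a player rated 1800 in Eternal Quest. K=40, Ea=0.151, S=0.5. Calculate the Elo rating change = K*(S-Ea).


Elo update: delta = K * (S - Ea), where S = 0.5 (draws)
S - Ea = 0.5 - 0.151 = 0.349
Rating change = 40 * 0.349
= 13.96

13.96 rating points


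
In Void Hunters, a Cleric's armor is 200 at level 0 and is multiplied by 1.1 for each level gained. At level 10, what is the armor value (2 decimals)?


value = base * growth^level
= 200 * 1.1^10
= 200 * 2.593742
= 518.75

518.75 armor


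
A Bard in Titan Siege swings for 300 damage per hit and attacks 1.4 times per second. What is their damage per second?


DPS = damage * attack_speed
= 300 * 1.4
= 420.0

420.0 DPS


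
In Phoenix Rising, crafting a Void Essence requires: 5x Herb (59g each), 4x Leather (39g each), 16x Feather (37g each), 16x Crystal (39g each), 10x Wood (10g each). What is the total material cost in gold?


Cost breakdown:
  Herb: 5 * 59 = 295
  Leather: 4 * 39 = 156
  Feather: 16 * 37 = 592
  Crystal: 16 * 39 = 624
  Wood: 10 * 10 = 100
Total = 295 + 156 + 592 + 624 + 100 = 1767

1767 gold


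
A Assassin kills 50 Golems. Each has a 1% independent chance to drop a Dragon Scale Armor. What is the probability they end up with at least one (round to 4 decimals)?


P(at least one) = 1 - P(none) = 1 - (1-p)^n
p = 1/100 = 0.01
1 - p = 0.99
(1 - p)^50 = 0.99^50 = 0.605006
P(at least one) = 1 - 0.605006 = 0.3950

0.3950


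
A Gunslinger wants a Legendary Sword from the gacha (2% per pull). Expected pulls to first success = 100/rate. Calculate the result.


Expected pulls for a geometric distribution = 1/p = 100 / rate%
= 100 / 2
= 50.0

50.0 pulls


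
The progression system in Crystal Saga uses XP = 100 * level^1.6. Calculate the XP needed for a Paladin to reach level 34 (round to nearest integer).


XP = 100 * level^1.6
Substitute level = 34:
XP = 100 * 34^1.6
= 100 * 282.0761
= 28208

28208 XP


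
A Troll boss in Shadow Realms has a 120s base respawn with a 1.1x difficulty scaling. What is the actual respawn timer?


Respawn time = base * multiplier
= 120 * 1.1
= 132.0 seconds

132.0 seconds


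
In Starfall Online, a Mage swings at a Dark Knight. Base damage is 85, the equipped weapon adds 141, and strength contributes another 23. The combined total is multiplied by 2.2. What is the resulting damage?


Sum base + weapon + str = 85 + 141 + 23 = 249
Multiply by 2.2:
249 * 2.2 = 547.8

547.8 damage


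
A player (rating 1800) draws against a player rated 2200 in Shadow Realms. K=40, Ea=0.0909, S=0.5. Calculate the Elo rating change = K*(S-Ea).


Elo update: delta = K * (S - Ea), where S = 0.5 (draws)
S - Ea = 0.5 - 0.0909 = 0.4091
Rating change = 40 * 0.4091
= 16.36

16.36 rating points


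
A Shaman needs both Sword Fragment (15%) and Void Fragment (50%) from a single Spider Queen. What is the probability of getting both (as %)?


For independent events, P(both) = P(A) * P(B)
= 15% * 50%
= 750 / 100 %
= 7.5%

7.5%


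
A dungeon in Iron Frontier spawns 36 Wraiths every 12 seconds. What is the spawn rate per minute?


Spawns per minute = count * (60 / interval)
= 36 * (60 / 12)
= 36 * 5.0
= 180.0

180.0 per minute


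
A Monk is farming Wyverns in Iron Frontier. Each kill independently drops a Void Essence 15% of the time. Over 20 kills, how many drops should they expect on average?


Expected drops = kills * (drop_rate / 100)
= 20 * (15 / 100)
= 20 * 0.15
= 3.0

3.0 drops


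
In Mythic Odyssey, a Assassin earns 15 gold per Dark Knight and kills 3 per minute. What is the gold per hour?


Gold per minute = 15 * 3 = 45
Gold per hour = 45 * 60 = 2700

2700 gold/hour


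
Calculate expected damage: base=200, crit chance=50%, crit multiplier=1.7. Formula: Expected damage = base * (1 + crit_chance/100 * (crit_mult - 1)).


E[dmg] = base * (1 + crit_chance * (crit_mult - 1))
cc as decimal = 50/100 = 0.5
cm - 1 = 1.7 - 1 = 0.7
Bonus factor = 0.5 * 0.7 = 0.35
Total multiplier = 1 + 0.35 = 1.35
Expected damage = 200 * 1.35 = 270.00

270.00 damage


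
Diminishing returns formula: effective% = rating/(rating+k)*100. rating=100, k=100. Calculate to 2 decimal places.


effective% = rating / (rating + k) * 100
= 100 / (100 + 100) * 100
= 100 / 200 * 100
= 0.5 * 100
= 50.00%

50.00%


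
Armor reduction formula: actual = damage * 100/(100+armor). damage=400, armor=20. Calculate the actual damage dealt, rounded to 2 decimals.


actual = 400 * 100 / (100 + 20)
= 400 * 100 / 120
= 40000 / 120
= 333.33

333.33 damage
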